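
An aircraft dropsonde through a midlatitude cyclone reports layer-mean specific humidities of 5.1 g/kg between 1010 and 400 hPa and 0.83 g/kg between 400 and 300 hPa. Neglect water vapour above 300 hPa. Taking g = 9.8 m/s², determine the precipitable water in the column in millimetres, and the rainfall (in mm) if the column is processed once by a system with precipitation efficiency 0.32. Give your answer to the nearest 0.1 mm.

PW ≈ 32.6 mm; rainfall ≈ 10.4 mm

Precipitable water is the column-integrated vapour mass per unit area: PW = (1/g) Σ q̄ Δp, with q in kg/kg and Δp in Pa (1 kg/m² of water = 1 mm).
Layer 1010–400 hPa: Δp = 610 hPa = 61000 Pa, q̄ = 0.0051 kg/kg → 0.0051 × 61000 / 9.8 = 31.74 mm
Layer 400–300 hPa: Δp = 100 hPa = 10000 Pa, q̄ = 0.00083 kg/kg → 0.00083 × 10000 / 9.8 = 0.85 mm
PW = 31.74 + 0.85 = 32.59 ≈ 32.6 mm.
Rainfall = ε × PW = 0.32 × 32.6 = 10.4 mm.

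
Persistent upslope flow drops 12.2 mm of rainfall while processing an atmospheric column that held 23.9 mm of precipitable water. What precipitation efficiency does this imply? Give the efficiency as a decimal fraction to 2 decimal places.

ε = rainfall / PW = 12.2 / 23.9 = 0.51.

ε ≈ 0.51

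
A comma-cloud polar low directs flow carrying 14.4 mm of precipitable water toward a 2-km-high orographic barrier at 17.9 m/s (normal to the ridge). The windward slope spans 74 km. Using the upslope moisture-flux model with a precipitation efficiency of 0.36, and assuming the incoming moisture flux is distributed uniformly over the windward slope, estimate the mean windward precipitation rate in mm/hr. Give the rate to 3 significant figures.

Incoming column moisture flux per unit ridge length: F = V × PW = 17.9 × 14.4 = 257.76 mm·m/s.
Spread over the 74 km slope with efficiency ε = 0.36: R = ε·F/W = 0.36 × 257.76 / 74000 m = 1.254e-03 mm/s.
R = 1.254e-03 × 3600 = 4.51 mm/hr.

R ≈ 4.51 mm/hr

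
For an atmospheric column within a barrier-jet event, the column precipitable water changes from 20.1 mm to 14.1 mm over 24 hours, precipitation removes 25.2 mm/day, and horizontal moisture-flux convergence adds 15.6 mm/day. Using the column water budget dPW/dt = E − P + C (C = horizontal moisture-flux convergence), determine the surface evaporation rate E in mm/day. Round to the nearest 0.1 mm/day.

E ≈ 3.6 mm/day

dPW/dt = (14.1 − 20.1) mm / (24/24 day) = -6.000 mm/day.
E = dPW/dt + P − C = (-6.000) + 25.2 − (15.6) = 3.6 mm/day.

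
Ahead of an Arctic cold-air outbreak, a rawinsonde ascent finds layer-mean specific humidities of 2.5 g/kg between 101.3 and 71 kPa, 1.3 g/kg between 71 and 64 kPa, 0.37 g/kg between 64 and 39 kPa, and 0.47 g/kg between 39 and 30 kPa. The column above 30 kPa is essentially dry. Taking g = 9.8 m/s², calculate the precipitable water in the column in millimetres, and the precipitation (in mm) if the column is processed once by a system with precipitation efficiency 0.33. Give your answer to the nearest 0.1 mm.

PW ≈ 10.0 mm; precipitation ≈ 3.3 mm

Precipitable water is the column-integrated vapour mass per unit area: PW = (1/g) Σ q̄ Δp, with q in kg/kg and Δp in Pa (1 kg/m² of water = 1 mm).
Layer 101.3–71 kPa: Δp = 303 hPa = 30300 Pa, q̄ = 0.0025 kg/kg → 0.0025 × 30300 / 9.8 = 7.73 mm
Layer 71–64 kPa: Δp = 70 hPa = 7000 Pa, q̄ = 0.0013 kg/kg → 0.0013 × 7000 / 9.8 = 0.93 mm
Layer 64–39 kPa: Δp = 250 hPa = 25000 Pa, q̄ = 0.00037 kg/kg → 0.00037 × 25000 / 9.8 = 0.94 mm
Layer 39–30 kPa: Δp = 90 hPa = 9000 Pa, q̄ = 0.00047 kg/kg → 0.00047 × 9000 / 9.8 = 0.43 mm
PW = 7.73 + 0.93 + 0.94 + 0.43 = 10.03 ≈ 10.0 mm.
Precipitation = ε × PW = 0.33 × 10.0 = 3.3 mm.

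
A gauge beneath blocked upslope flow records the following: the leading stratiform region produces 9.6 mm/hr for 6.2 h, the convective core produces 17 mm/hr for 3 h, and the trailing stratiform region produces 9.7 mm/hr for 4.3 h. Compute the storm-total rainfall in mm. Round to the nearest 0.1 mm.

total ≈ 152.2 mm

Total = Σ Rᵢ Δtᵢ = 9.6 × 6.2 + 17 × 3 + 9.7 × 4.3
      = 59.52 + 51 + 41.71 = 152.2 mm.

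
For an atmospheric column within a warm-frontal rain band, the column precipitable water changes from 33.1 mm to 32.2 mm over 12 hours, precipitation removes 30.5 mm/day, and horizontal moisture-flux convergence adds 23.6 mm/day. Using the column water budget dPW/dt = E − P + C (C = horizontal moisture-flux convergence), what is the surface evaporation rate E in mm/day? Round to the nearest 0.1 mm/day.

dPW/dt = (32.2 − 33.1) mm / (12/24 day) = -1.800 mm/day.
E = dPW/dt + P − C = (-1.800) + 30.5 − (23.6) = 5.1 mm/day.

E ≈ 5.1 mm/day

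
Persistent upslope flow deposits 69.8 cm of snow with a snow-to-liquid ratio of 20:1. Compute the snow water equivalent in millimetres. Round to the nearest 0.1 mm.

SWE = snow depth / ratio = 69.8 cm / 20 = 3.490 cm = 34.9 mm.

SWE ≈ 34.9 mm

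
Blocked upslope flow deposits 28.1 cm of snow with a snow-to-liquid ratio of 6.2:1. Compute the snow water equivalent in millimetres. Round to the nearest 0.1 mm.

SWE ≈ 45.3 mm

SWE = snow depth / ratio = 28.1 cm / 6.2 = 4.532 cm = 45.3 mm.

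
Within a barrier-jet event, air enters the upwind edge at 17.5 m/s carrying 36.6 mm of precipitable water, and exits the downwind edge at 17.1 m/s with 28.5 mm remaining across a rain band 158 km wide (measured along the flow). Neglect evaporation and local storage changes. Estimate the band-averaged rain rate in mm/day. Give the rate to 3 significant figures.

R ≈ 83.7 mm/day

Column moisture flux per unit crosswind length is F = V × PW.
Inflow: F_in = 17.5 × 36.6 = 640.5 mm·m/s
Outflow: F_out = 17.1 × 28.5 = 487.35 mm·m/s
Steady-state rate R = (F_in − F_out)/L = (640.5 − 487.35) / 158000 m = 9.693e-04 mm/s.
R = 9.693e-04 × 3600 × 24 = 83.7 mm/day.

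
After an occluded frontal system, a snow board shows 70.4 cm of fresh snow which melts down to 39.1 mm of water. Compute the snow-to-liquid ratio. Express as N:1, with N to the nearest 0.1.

ratio ≈ 18.0

Ratio = snow depth / SWE = 704 mm / 39.1 mm = 18.0, i.e. 18.0:1.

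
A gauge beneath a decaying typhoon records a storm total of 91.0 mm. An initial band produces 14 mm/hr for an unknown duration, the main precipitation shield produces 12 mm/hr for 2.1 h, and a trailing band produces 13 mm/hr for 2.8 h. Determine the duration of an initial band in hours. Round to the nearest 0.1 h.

duration ≈ 2.1 h

Known phases: 12 × 2.1 + 13 × 2.8 = 25.2 + 36.4 = 61.6 mm.
Remaining depth = 91.0 − 61.6 = 29.4 mm.
Duration = 29.4 / 14 = 2.1 h.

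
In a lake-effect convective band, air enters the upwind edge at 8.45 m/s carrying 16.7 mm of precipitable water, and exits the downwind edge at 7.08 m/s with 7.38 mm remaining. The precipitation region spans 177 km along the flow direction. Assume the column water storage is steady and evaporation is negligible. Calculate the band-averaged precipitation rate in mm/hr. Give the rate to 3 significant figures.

Column moisture flux per unit crosswind length is F = V × PW.
Inflow: F_in = 8.45 × 16.7 = 141.115 mm·m/s
Outflow: F_out = 7.08 × 7.38 = 52.2504 mm·m/s
Steady-state rate R = (F_in − F_out)/L = (141.115 − 52.2504) / 177000 m = 5.021e-04 mm/s.
R = 5.021e-04 × 3600 = 1.81 mm/hr.

R ≈ 1.81 mm/hr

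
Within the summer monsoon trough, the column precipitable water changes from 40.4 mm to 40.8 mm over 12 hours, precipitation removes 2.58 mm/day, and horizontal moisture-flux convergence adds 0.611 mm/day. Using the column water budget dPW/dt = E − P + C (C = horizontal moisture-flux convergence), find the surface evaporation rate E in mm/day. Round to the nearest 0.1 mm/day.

dPW/dt = (40.8 − 40.4) mm / (12/24 day) = +0.800 mm/day.
E = dPW/dt + P − C = (+0.800) + 2.58 − (0.611) = 2.8 mm/day.

E ≈ 2.8 mm/day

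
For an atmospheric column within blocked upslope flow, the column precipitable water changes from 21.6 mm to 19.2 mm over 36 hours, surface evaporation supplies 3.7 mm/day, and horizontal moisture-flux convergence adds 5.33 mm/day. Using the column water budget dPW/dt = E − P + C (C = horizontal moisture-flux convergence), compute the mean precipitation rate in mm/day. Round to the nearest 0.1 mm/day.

dPW/dt = (19.2 − 21.6) mm / (36/24 day) = -1.600 mm/day.
P = E + C − dPW/dt = 3.7 + (5.33) − (-1.600) = 10.6 mm/day.

P ≈ 10.6 mm/day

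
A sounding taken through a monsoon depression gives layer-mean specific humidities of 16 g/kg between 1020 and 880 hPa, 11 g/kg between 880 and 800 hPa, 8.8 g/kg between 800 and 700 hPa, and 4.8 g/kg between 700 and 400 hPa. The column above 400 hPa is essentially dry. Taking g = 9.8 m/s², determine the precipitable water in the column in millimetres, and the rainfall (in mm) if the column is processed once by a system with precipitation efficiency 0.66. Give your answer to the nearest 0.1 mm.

Precipitable water is the column-integrated vapour mass per unit area: PW = (1/g) Σ q̄ Δp, with q in kg/kg and Δp in Pa (1 kg/m² of water = 1 mm).
Layer 1020–880 hPa: Δp = 140 hPa = 14000 Pa, q̄ = 0.016 kg/kg → 0.016 × 14000 / 9.8 = 22.86 mm
Layer 880–800 hPa: Δp = 80 hPa = 8000 Pa, q̄ = 0.011 kg/kg → 0.011 × 8000 / 9.8 = 8.98 mm
Layer 800–700 hPa: Δp = 100 hPa = 10000 Pa, q̄ = 0.0088 kg/kg → 0.0088 × 10000 / 9.8 = 8.98 mm
Layer 700–400 hPa: Δp = 300 hPa = 30000 Pa, q̄ = 0.0048 kg/kg → 0.0048 × 30000 / 9.8 = 14.69 mm
PW = 22.86 + 8.98 + 8.98 + 14.69 = 55.51 ≈ 55.5 mm.
Rainfall = ε × PW = 0.66 × 55.5 = 36.6 mm.

PW ≈ 55.5 mm; rainfall ≈ 36.6 mm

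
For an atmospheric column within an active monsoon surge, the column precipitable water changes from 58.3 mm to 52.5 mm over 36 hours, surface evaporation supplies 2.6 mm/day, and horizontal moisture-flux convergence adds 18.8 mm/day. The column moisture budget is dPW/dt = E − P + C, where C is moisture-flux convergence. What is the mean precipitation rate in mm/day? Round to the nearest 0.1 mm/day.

P ≈ 25.3 mm/day

dPW/dt = (52.5 − 58.3) mm / (36/24 day) = -3.867 mm/day.
P = E + C − dPW/dt = 2.6 + (18.8) − (-3.867) = 25.3 mm/day.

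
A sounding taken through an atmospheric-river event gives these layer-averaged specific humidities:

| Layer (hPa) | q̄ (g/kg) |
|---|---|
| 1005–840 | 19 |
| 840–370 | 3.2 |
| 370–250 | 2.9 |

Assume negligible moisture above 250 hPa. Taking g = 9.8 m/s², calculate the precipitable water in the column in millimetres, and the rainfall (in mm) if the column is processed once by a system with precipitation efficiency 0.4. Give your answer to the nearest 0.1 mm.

Precipitable water is the column-integrated vapour mass per unit area: PW = (1/g) Σ q̄ Δp, with q in kg/kg and Δp in Pa (1 kg/m² of water = 1 mm).
Layer 1005–840 hPa: Δp = 165 hPa = 16500 Pa, q̄ = 0.019 kg/kg → 0.019 × 16500 / 9.8 = 31.99 mm
Layer 840–370 hPa: Δp = 470 hPa = 47000 Pa, q̄ = 0.0032 kg/kg → 0.0032 × 47000 / 9.8 = 15.35 mm
Layer 370–250 hPa: Δp = 120 hPa = 12000 Pa, q̄ = 0.0029 kg/kg → 0.0029 × 12000 / 9.8 = 3.55 mm
PW = 31.99 + 15.35 + 3.55 = 50.89 ≈ 50.9 mm.
Rainfall = ε × PW = 0.4 × 50.9 = 20.4 mm.

PW ≈ 50.9 mm; rainfall ≈ 20.4 mm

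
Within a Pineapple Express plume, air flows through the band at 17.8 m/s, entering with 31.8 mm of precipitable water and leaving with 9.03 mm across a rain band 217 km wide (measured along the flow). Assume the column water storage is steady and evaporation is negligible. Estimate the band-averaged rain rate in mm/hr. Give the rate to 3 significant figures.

Column moisture flux per unit crosswind length is F = V × PW.
Inflow: F_in = 17.8 × 31.8 = 566.04 mm·m/s
Outflow: F_out = 17.8 × 9.03 = 160.734 mm·m/s
Steady-state rate R = (F_in − F_out)/L = (566.04 − 160.734) / 217000 m = 1.868e-03 mm/s.
R = 1.868e-03 × 3600 = 6.72 mm/hr.

R ≈ 6.72 mm/hr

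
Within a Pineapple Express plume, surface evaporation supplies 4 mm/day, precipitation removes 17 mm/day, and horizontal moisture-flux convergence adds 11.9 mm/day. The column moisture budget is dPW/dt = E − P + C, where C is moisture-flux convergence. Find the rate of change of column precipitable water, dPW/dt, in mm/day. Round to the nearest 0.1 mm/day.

dPW/dt ≈ -1.1 mm/day

dPW/dt = E − P + C = 4 − 17 + (11.9) = -1.1 mm/day.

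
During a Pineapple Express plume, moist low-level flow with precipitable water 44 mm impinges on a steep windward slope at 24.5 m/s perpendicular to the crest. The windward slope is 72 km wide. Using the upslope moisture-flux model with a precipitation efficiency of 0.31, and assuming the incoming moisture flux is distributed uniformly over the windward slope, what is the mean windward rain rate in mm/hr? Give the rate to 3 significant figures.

Incoming column moisture flux per unit ridge length: F = V × PW = 24.5 × 44 = 1078 mm·m/s.
Spread over the 72 km slope with efficiency ε = 0.31: R = ε·F/W = 0.31 × 1078 / 72000 m = 4.641e-03 mm/s.
R = 4.641e-03 × 3600 = 16.7 mm/hr.

R ≈ 16.7 mm/hr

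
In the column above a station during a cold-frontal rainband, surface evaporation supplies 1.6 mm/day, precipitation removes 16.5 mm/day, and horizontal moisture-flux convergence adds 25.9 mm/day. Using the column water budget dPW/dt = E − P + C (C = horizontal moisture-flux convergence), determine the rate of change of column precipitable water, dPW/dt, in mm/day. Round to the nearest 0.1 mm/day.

dPW/dt ≈ 11.0 mm/day

dPW/dt = E − P + C = 1.6 − 16.5 + (25.9) = 11.0 mm/day.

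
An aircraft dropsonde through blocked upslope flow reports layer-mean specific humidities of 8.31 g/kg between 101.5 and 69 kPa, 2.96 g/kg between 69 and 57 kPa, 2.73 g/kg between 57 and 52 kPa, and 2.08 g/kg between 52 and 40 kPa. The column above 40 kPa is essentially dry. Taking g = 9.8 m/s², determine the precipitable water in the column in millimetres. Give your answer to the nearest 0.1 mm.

Precipitable water is the column-integrated vapour mass per unit area: PW = (1/g) Σ q̄ Δp, with q in kg/kg and Δp in Pa (1 kg/m² of water = 1 mm).
Layer 101.5–69 kPa: Δp = 325 hPa = 32500 Pa, q̄ = 0.00831 kg/kg → 0.00831 × 32500 / 9.8 = 27.56 mm
Layer 69–57 kPa: Δp = 120 hPa = 12000 Pa, q̄ = 0.00296 kg/kg → 0.00296 × 12000 / 9.8 = 3.62 mm
Layer 57–52 kPa: Δp = 50 hPa = 5000 Pa, q̄ = 0.00273 kg/kg → 0.00273 × 5000 / 9.8 = 1.39 mm
Layer 52–40 kPa: Δp = 120 hPa = 12000 Pa, q̄ = 0.00208 kg/kg → 0.00208 × 12000 / 9.8 = 2.55 mm
PW = 27.56 + 3.62 + 1.39 + 2.55 = 35.12 ≈ 35.1 mm.

PW ≈ 35.1 mm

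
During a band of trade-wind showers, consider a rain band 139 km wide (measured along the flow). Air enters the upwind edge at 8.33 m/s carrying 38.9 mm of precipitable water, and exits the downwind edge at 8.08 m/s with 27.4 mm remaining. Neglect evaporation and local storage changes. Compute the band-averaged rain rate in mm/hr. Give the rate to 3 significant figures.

R ≈ 2.66 mm/hr

Column moisture flux per unit crosswind length is F = V × PW.
Inflow: F_in = 8.33 × 38.9 = 324.037 mm·m/s
Outflow: F_out = 8.08 × 27.4 = 221.392 mm·m/s
Steady-state rate R = (F_in − F_out)/L = (324.037 − 221.392) / 139000 m = 7.385e-04 mm/s.
R = 7.385e-04 × 3600 = 2.66 mm/hr.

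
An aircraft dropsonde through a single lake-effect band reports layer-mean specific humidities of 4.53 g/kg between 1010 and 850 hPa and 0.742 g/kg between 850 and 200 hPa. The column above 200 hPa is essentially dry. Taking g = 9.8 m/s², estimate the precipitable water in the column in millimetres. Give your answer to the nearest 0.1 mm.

Precipitable water is the column-integrated vapour mass per unit area: PW = (1/g) Σ q̄ Δp, with q in kg/kg and Δp in Pa (1 kg/m² of water = 1 mm).
Layer 1010–850 hPa: Δp = 160 hPa = 16000 Pa, q̄ = 0.00453 kg/kg → 0.00453 × 16000 / 9.8 = 7.40 mm
Layer 850–200 hPa: Δp = 650 hPa = 65000 Pa, q̄ = 0.000742 kg/kg → 0.000742 × 65000 / 9.8 = 4.92 mm
PW = 7.40 + 4.92 = 12.32 ≈ 12.3 mm.

PW ≈ 12.3 mm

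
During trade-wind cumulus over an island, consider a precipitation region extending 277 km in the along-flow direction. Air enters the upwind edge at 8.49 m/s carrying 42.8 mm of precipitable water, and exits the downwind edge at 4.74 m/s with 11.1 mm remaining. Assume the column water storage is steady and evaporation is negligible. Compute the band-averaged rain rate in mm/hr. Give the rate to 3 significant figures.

Column moisture flux per unit crosswind length is F = V × PW.
Inflow: F_in = 8.49 × 42.8 = 363.372 mm·m/s
Outflow: F_out = 4.74 × 11.1 = 52.614 mm·m/s
Steady-state rate R = (F_in − F_out)/L = (363.372 − 52.614) / 277000 m = 1.122e-03 mm/s.
R = 1.122e-03 × 3600 = 4.04 mm/hr.

R ≈ 4.04 mm/hr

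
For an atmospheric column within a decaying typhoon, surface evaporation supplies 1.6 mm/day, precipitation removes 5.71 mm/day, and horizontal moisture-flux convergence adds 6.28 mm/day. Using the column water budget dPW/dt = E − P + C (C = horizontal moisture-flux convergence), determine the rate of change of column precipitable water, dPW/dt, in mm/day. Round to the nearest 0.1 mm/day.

dPW/dt ≈ 2.2 mm/day

dPW/dt = E − P + C = 1.6 − 5.71 + (6.28) = 2.2 mm/day.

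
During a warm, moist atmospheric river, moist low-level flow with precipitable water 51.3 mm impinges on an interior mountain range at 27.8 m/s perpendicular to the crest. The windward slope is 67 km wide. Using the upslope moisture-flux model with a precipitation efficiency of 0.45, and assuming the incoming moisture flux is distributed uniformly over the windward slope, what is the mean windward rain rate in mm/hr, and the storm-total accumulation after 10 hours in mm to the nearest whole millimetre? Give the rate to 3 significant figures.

Incoming column moisture flux per unit ridge length: F = V × PW = 27.8 × 51.3 = 1426.14 mm·m/s.
Spread over the 67 km slope with efficiency ε = 0.45: R = ε·F/W = 0.45 × 1426.14 / 67000 m = 9.579e-03 mm/s.
R = 9.579e-03 × 3600 = 34.5 mm/hr.
Over 10 h: total = 34.5 × 10 = 345 mm.

R ≈ 34.5 mm/hr; total ≈ 345 mm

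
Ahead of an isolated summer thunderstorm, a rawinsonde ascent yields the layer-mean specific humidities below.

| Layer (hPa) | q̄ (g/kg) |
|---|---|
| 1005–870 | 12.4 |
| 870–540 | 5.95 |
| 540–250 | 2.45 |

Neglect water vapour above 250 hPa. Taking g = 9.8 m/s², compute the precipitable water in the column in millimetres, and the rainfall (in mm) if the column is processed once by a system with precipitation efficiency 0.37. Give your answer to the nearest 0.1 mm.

Precipitable water is the column-integrated vapour mass per unit area: PW = (1/g) Σ q̄ Δp, with q in kg/kg and Δp in Pa (1 kg/m² of water = 1 mm).
Layer 1005–870 hPa: Δp = 135 hPa = 13500 Pa, q̄ = 0.0124 kg/kg → 0.0124 × 13500 / 9.8 = 17.08 mm
Layer 870–540 hPa: Δp = 330 hPa = 33000 Pa, q̄ = 0.00595 kg/kg → 0.00595 × 33000 / 9.8 = 20.04 mm
Layer 540–250 hPa: Δp = 290 hPa = 29000 Pa, q̄ = 0.00245 kg/kg → 0.00245 × 29000 / 9.8 = 7.25 mm
PW = 17.08 + 20.04 + 7.25 = 44.37 ≈ 44.4 mm.
Rainfall = ε × PW = 0.37 × 44.4 = 16.4 mm.

PW ≈ 44.4 mm; rainfall ≈ 16.4 mm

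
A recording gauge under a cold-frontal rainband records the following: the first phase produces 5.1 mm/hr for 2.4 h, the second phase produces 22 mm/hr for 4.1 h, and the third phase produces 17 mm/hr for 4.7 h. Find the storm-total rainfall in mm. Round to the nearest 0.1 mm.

Total = Σ Rᵢ Δtᵢ = 5.1 × 2.4 + 22 × 4.1 + 17 × 4.7
      = 12.24 + 90.2 + 79.9 = 182.3 mm.

total ≈ 182.3 mm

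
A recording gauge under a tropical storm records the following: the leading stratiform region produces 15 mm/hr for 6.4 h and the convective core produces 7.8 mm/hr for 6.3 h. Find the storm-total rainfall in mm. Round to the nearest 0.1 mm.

Total = Σ Rᵢ Δtᵢ = 15 × 6.4 + 7.8 × 6.3
      = 96 + 49.14 = 145.1 mm.

total ≈ 145.1 mm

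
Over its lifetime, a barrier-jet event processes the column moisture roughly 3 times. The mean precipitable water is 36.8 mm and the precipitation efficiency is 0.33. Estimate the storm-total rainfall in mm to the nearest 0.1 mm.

rainfall ≈ 36.4 mm

Each cycle deposits ε × PW = 0.33 × 36.8 = 12.144 mm.
Over 3 cycles: 3 × 12.144 = 36.4 mm.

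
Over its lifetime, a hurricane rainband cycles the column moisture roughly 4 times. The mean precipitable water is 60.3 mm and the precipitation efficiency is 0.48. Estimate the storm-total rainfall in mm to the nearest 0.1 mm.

Each cycle deposits ε × PW = 0.48 × 60.3 = 28.944 mm.
Over 4 cycles: 4 × 28.944 = 115.8 mm.

rainfall ≈ 115.8 mm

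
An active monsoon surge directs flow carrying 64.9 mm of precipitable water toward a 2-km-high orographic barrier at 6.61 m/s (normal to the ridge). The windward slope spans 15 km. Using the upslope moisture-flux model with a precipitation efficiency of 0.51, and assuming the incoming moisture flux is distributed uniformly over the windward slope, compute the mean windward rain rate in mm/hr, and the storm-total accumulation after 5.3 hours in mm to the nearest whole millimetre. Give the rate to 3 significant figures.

R ≈ 52.5 mm/hr; total ≈ 278 mm

Incoming column moisture flux per unit ridge length: F = V × PW = 6.61 × 64.9 = 428.989 mm·m/s.
Spread over the 15 km slope with efficiency ε = 0.51: R = ε·F/W = 0.51 × 428.989 / 15000 m = 1.459e-02 mm/s.
R = 1.459e-02 × 3600 = 52.5 mm/hr.
Over 5.3 h: total = 52.5 × 5.3 = 278.25 ≈ 278 mm.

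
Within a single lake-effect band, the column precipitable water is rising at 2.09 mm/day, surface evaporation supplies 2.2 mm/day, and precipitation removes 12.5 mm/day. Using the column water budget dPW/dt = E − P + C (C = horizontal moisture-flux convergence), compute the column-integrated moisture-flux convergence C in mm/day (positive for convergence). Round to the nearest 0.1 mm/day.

C ≈ 12.4 mm/day

dPW/dt = +2.09 mm/day.
C = dPW/dt − E + P = (+2.09) − 2.2 + 12.5 = 12.4 mm/day.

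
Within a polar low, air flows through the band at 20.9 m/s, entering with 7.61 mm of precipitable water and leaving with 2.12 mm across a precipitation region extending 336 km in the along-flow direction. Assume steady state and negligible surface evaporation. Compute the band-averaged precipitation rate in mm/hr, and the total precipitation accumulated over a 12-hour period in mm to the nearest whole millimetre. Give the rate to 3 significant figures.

Column moisture flux per unit crosswind length is F = V × PW.
Inflow: F_in = 20.9 × 7.61 = 159.049 mm·m/s
Outflow: F_out = 20.9 × 2.12 = 44.308 mm·m/s
Steady-state rate R = (F_in − F_out)/L = (159.049 − 44.308) / 336000 m = 3.415e-04 mm/s.
R = 3.415e-04 × 3600 = 1.23 mm/hr.
Over 12 h: total = 1.23 × 12 = 14.76 ≈ 15 mm.

R ≈ 1.23 mm/hr; total ≈ 15 mm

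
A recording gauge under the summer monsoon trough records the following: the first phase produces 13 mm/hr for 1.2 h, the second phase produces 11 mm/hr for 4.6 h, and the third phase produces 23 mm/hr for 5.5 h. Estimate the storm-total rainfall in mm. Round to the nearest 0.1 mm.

total ≈ 192.7 mm

Total = Σ Rᵢ Δtᵢ = 13 × 1.2 + 11 × 4.6 + 23 × 5.5
      = 15.6 + 50.6 + 126.5 = 192.7 mm.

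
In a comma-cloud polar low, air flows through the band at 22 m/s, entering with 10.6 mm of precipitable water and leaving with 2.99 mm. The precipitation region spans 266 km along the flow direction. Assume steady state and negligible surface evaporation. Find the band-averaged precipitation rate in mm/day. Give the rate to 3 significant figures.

Column moisture flux per unit crosswind length is F = V × PW.
Inflow: F_in = 22 × 10.6 = 233.2 mm·m/s
Outflow: F_out = 22 × 2.99 = 65.78 mm·m/s
Steady-state rate R = (F_in − F_out)/L = (233.2 − 65.78) / 266000 m = 6.294e-04 mm/s.
R = 6.294e-04 × 3600 × 24 = 54.4 mm/day.

R ≈ 54.4 mm/day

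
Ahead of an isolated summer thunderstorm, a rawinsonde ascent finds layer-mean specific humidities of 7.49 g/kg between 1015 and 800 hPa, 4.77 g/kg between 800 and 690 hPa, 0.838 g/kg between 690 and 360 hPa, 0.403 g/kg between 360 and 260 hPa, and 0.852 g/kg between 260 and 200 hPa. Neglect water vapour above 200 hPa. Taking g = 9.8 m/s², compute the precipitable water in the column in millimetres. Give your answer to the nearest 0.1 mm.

Precipitable water is the column-integrated vapour mass per unit area: PW = (1/g) Σ q̄ Δp, with q in kg/kg and Δp in Pa (1 kg/m² of water = 1 mm).
Layer 1015–800 hPa: Δp = 215 hPa = 21500 Pa, q̄ = 0.00749 kg/kg → 0.00749 × 21500 / 9.8 = 16.43 mm
Layer 800–690 hPa: Δp = 110 hPa = 11000 Pa, q̄ = 0.00477 kg/kg → 0.00477 × 11000 / 9.8 = 5.35 mm
Layer 690–360 hPa: Δp = 330 hPa = 33000 Pa, q̄ = 0.000838 kg/kg → 0.000838 × 33000 / 9.8 = 2.82 mm
Layer 360–260 hPa: Δp = 100 hPa = 10000 Pa, q̄ = 0.000403 kg/kg → 0.000403 × 10000 / 9.8 = 0.41 mm
Layer 260–200 hPa: Δp = 60 hPa = 6000 Pa, q̄ = 0.000852 kg/kg → 0.000852 × 6000 / 9.8 = 0.52 mm
PW = 16.43 + 5.35 + 2.82 + 0.41 + 0.52 = 25.53 ≈ 25.5 mm.

PW ≈ 25.5 mm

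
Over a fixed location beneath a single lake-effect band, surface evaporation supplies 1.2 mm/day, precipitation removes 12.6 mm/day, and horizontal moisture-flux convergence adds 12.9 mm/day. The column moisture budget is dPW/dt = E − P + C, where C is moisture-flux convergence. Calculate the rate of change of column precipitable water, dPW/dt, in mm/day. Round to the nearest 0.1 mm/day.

dPW/dt ≈ 1.5 mm/day

dPW/dt = E − P + C = 1.2 − 12.6 + (12.9) = 1.5 mm/day.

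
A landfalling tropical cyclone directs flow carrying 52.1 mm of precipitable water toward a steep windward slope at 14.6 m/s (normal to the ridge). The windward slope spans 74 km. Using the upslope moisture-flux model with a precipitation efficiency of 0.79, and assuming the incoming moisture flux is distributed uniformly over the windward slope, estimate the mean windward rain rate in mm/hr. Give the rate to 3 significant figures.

Incoming column moisture flux per unit ridge length: F = V × PW = 14.6 × 52.1 = 760.66 mm·m/s.
Spread over the 74 km slope with efficiency ε = 0.79: R = ε·F/W = 0.79 × 760.66 / 74000 m = 8.121e-03 mm/s.
R = 8.121e-03 × 3600 = 29.2 mm/hr.

R ≈ 29.2 mm/hr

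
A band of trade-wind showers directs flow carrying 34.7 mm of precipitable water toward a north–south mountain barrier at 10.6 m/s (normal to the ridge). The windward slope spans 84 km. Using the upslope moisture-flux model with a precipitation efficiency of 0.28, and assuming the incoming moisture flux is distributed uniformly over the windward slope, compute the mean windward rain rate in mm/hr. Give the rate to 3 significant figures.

R ≈ 4.41 mm/hr

Incoming column moisture flux per unit ridge length: F = V × PW = 10.6 × 34.7 = 367.82 mm·m/s.
Spread over the 84 km slope with efficiency ε = 0.28: R = ε·F/W = 0.28 × 367.82 / 84000 m = 1.226e-03 mm/s.
R = 1.226e-03 × 3600 = 4.41 mm/hr.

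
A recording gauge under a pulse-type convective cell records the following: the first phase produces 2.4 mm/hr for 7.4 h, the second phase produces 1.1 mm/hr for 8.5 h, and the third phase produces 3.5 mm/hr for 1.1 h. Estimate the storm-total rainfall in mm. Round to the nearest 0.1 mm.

Total = Σ Rᵢ Δtᵢ = 2.4 × 7.4 + 1.1 × 8.5 + 3.5 × 1.1
      = 17.76 + 9.35 + 3.85 = 31.0 mm.

total ≈ 31.0 mm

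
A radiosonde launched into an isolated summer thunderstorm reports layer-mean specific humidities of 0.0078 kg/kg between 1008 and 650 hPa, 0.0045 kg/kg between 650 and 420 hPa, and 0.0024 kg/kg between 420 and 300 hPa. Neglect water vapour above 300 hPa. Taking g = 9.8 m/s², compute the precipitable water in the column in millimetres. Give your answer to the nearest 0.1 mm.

Precipitable water is the column-integrated vapour mass per unit area: PW = (1/g) Σ q̄ Δp, with q in kg/kg and Δp in Pa (1 kg/m² of water = 1 mm).
Layer 1008–650 hPa: Δp = 358 hPa = 35800 Pa, q̄ = 0.0078 kg/kg → 0.0078 × 35800 / 9.8 = 28.49 mm
Layer 650–420 hPa: Δp = 230 hPa = 23000 Pa, q̄ = 0.0045 kg/kg → 0.0045 × 23000 / 9.8 = 10.56 mm
Layer 420–300 hPa: Δp = 120 hPa = 12000 Pa, q̄ = 0.0024 kg/kg → 0.0024 × 12000 / 9.8 = 2.94 mm
PW = 28.49 + 10.56 + 2.94 = 41.99 ≈ 42.0 mm.

PW ≈ 42.0 mm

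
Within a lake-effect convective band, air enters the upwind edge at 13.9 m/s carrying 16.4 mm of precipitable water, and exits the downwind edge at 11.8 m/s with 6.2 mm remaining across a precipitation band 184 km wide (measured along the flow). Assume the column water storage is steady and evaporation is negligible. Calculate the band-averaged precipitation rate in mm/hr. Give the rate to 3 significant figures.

R ≈ 3.03 mm/hr

Column moisture flux per unit crosswind length is F = V × PW.
Inflow: F_in = 13.9 × 16.4 = 227.96 mm·m/s
Outflow: F_out = 11.8 × 6.2 = 73.16 mm·m/s
Steady-state rate R = (F_in − F_out)/L = (227.96 − 73.16) / 184000 m = 8.413e-04 mm/s.
R = 8.413e-04 × 3600 = 3.03 mm/hr.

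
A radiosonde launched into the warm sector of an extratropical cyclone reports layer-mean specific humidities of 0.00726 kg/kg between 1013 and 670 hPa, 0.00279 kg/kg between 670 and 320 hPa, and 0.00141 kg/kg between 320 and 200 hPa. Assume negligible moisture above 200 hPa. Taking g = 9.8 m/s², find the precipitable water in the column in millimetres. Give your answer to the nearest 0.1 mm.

Precipitable water is the column-integrated vapour mass per unit area: PW = (1/g) Σ q̄ Δp, with q in kg/kg and Δp in Pa (1 kg/m² of water = 1 mm).
Layer 1013–670 hPa: Δp = 343 hPa = 34300 Pa, q̄ = 0.00726 kg/kg → 0.00726 × 34300 / 9.8 = 25.41 mm
Layer 670–320 hPa: Δp = 350 hPa = 35000 Pa, q̄ = 0.00279 kg/kg → 0.00279 × 35000 / 9.8 = 9.96 mm
Layer 320–200 hPa: Δp = 120 hPa = 12000 Pa, q̄ = 0.00141 kg/kg → 0.00141 × 12000 / 9.8 = 1.73 mm
PW = 25.41 + 9.96 + 1.73 = 37.10 ≈ 37.1 mm.

PW ≈ 37.1 mm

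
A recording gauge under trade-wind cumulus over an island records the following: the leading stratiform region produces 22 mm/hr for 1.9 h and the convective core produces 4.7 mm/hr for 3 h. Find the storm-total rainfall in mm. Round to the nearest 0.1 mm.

Total = Σ Rᵢ Δtᵢ = 22 × 1.9 + 4.7 × 3
      = 41.8 + 14.1 = 55.9 mm.

total ≈ 55.9 mm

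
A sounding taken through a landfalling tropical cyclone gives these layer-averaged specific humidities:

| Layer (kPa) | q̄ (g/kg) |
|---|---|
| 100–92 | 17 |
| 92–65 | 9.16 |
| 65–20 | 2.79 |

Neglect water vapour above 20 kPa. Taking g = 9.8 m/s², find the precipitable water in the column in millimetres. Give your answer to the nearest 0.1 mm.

PW ≈ 51.9 mm

Precipitable water is the column-integrated vapour mass per unit area: PW = (1/g) Σ q̄ Δp, with q in kg/kg and Δp in Pa (1 kg/m² of water = 1 mm).
Layer 100–92 kPa: Δp = 80 hPa = 8000 Pa, q̄ = 0.017 kg/kg → 0.017 × 8000 / 9.8 = 13.88 mm
Layer 92–65 kPa: Δp = 270 hPa = 27000 Pa, q̄ = 0.00916 kg/kg → 0.00916 × 27000 / 9.8 = 25.24 mm
Layer 65–20 kPa: Δp = 450 hPa = 45000 Pa, q̄ = 0.00279 kg/kg → 0.00279 × 45000 / 9.8 = 12.81 mm
PW = 13.88 + 25.24 + 12.81 = 51.93 ≈ 51.9 mm.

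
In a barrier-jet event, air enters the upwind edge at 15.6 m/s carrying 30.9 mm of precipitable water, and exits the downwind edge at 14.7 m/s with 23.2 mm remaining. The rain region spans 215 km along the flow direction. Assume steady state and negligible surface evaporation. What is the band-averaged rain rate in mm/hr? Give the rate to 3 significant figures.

Column moisture flux per unit crosswind length is F = V × PW.
Inflow: F_in = 15.6 × 30.9 = 482.04 mm·m/s
Outflow: F_out = 14.7 × 23.2 = 341.04 mm·m/s
Steady-state rate R = (F_in − F_out)/L = (482.04 − 341.04) / 215000 m = 6.558e-04 mm/s.
R = 6.558e-04 × 3600 = 2.36 mm/hr.

R ≈ 2.36 mm/hr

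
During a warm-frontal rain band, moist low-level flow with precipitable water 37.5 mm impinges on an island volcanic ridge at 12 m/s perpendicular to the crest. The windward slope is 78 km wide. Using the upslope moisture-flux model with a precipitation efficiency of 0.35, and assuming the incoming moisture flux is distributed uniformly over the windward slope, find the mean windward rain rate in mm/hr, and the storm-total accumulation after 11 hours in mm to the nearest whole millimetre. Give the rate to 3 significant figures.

Incoming column moisture flux per unit ridge length: F = V × PW = 12 × 37.5 = 450 mm·m/s.
Spread over the 78 km slope with efficiency ε = 0.35: R = ε·F/W = 0.35 × 450 / 78000 m = 2.019e-03 mm/s.
R = 2.019e-03 × 3600 = 7.27 mm/hr.
Over 11 h: total = 7.27 × 11 = 79.97 ≈ 80 mm.

R ≈ 7.27 mm/hr; total ≈ 80 mm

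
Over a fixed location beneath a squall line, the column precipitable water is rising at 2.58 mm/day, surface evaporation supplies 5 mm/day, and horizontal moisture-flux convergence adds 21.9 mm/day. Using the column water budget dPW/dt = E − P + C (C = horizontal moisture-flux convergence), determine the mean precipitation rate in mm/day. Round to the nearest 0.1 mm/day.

dPW/dt = +2.58 mm/day.
P = E + C − dPW/dt = 5 + (21.9) − (+2.58) = 24.3 mm/day.

P ≈ 24.3 mm/day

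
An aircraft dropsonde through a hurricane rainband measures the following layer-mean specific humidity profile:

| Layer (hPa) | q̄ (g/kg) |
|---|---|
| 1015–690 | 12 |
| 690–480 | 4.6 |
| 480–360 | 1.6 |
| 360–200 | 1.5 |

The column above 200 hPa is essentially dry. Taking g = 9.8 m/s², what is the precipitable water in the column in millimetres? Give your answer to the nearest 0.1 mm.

Precipitable water is the column-integrated vapour mass per unit area: PW = (1/g) Σ q̄ Δp, with q in kg/kg and Δp in Pa (1 kg/m² of water = 1 mm).
Layer 1015–690 hPa: Δp = 325 hPa = 32500 Pa, q̄ = 0.012 kg/kg → 0.012 × 32500 / 9.8 = 39.80 mm
Layer 690–480 hPa: Δp = 210 hPa = 21000 Pa, q̄ = 0.0046 kg/kg → 0.0046 × 21000 / 9.8 = 9.86 mm
Layer 480–360 hPa: Δp = 120 hPa = 12000 Pa, q̄ = 0.0016 kg/kg → 0.0016 × 12000 / 9.8 = 1.96 mm
Layer 360–200 hPa: Δp = 160 hPa = 16000 Pa, q̄ = 0.0015 kg/kg → 0.0015 × 16000 / 9.8 = 2.45 mm
PW = 39.80 + 9.86 + 1.96 + 2.45 = 54.07 ≈ 54.1 mm.

PW ≈ 54.1 mm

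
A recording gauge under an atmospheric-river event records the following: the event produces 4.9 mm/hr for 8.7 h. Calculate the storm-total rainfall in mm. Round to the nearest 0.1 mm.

total ≈ 42.6 mm

Total = Σ Rᵢ Δtᵢ = 4.9 × 8.7
      = 42.63 = 42.6 mm.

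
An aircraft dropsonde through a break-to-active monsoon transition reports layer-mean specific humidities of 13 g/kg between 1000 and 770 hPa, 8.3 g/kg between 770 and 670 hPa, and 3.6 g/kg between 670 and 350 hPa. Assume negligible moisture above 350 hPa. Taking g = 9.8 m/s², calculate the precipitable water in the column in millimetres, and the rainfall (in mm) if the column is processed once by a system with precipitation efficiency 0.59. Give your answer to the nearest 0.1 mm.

PW ≈ 50.7 mm; rainfall ≈ 29.9 mm

Precipitable water is the column-integrated vapour mass per unit area: PW = (1/g) Σ q̄ Δp, with q in kg/kg and Δp in Pa (1 kg/m² of water = 1 mm).
Layer 1000–770 hPa: Δp = 230 hPa = 23000 Pa, q̄ = 0.013 kg/kg → 0.013 × 23000 / 9.8 = 30.51 mm
Layer 770–670 hPa: Δp = 100 hPa = 10000 Pa, q̄ = 0.0083 kg/kg → 0.0083 × 10000 / 9.8 = 8.47 mm
Layer 670–350 hPa: Δp = 320 hPa = 32000 Pa, q̄ = 0.0036 kg/kg → 0.0036 × 32000 / 9.8 = 11.76 mm
PW = 30.51 + 8.47 + 11.76 = 50.74 ≈ 50.7 mm.
Rainfall = ε × PW = 0.59 × 50.7 = 29.9 mm.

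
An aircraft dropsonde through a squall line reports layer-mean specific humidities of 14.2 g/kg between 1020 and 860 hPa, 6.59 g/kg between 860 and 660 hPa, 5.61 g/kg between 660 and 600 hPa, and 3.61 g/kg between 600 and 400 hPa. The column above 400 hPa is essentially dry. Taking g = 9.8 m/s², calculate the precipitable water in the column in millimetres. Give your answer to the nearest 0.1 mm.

Precipitable water is the column-integrated vapour mass per unit area: PW = (1/g) Σ q̄ Δp, with q in kg/kg and Δp in Pa (1 kg/m² of water = 1 mm).
Layer 1020–860 hPa: Δp = 160 hPa = 16000 Pa, q̄ = 0.0142 kg/kg → 0.0142 × 16000 / 9.8 = 23.18 mm
Layer 860–660 hPa: Δp = 200 hPa = 20000 Pa, q̄ = 0.00659 kg/kg → 0.00659 × 20000 / 9.8 = 13.45 mm
Layer 660–600 hPa: Δp = 60 hPa = 6000 Pa, q̄ = 0.00561 kg/kg → 0.00561 × 6000 / 9.8 = 3.43 mm
Layer 600–400 hPa: Δp = 200 hPa = 20000 Pa, q̄ = 0.00361 kg/kg → 0.00361 × 20000 / 9.8 = 7.37 mm
PW = 23.18 + 13.45 + 3.43 + 7.37 = 47.43 ≈ 47.4 mm.

PW ≈ 47.4 mm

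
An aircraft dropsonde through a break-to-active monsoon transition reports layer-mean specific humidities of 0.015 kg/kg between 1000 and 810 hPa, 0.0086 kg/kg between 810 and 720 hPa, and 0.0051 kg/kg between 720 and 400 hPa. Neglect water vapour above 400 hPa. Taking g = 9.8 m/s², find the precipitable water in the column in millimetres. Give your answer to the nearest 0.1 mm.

PW ≈ 53.6 mm

Precipitable water is the column-integrated vapour mass per unit area: PW = (1/g) Σ q̄ Δp, with q in kg/kg and Δp in Pa (1 kg/m² of water = 1 mm).
Layer 1000–810 hPa: Δp = 190 hPa = 19000 Pa, q̄ = 0.015 kg/kg → 0.015 × 19000 / 9.8 = 29.08 mm
Layer 810–720 hPa: Δp = 90 hPa = 9000 Pa, q̄ = 0.0086 kg/kg → 0.0086 × 9000 / 9.8 = 7.90 mm
Layer 720–400 hPa: Δp = 320 hPa = 32000 Pa, q̄ = 0.0051 kg/kg → 0.0051 × 32000 / 9.8 = 16.65 mm
PW = 29.08 + 7.90 + 16.65 = 53.63 ≈ 53.6 mm.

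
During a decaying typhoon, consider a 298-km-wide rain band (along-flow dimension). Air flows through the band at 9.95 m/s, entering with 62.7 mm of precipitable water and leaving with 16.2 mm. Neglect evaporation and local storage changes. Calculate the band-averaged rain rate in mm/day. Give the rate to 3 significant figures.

Column moisture flux per unit crosswind length is F = V × PW.
Inflow: F_in = 9.95 × 62.7 = 623.865 mm·m/s
Outflow: F_out = 9.95 × 16.2 = 161.19 mm·m/s
Steady-state rate R = (F_in − F_out)/L = (623.865 − 161.19) / 298000 m = 1.553e-03 mm/s.
R = 1.553e-03 × 3600 × 24 = 134 mm/day.

R ≈ 134 mm/day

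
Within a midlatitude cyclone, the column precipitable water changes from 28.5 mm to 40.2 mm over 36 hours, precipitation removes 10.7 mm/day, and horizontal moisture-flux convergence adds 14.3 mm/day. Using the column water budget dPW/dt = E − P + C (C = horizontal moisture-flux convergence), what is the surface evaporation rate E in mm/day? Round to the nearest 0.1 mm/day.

E ≈ 4.2 mm/day

dPW/dt = (40.2 − 28.5) mm / (36/24 day) = +7.800 mm/day.
E = dPW/dt + P − C = (+7.800) + 10.7 − (14.3) = 4.2 mm/day.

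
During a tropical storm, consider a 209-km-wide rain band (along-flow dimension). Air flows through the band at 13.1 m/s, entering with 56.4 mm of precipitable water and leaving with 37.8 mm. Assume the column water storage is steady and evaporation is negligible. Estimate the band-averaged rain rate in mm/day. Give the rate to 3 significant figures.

Column moisture flux per unit crosswind length is F = V × PW.
Inflow: F_in = 13.1 × 56.4 = 738.84 mm·m/s
Outflow: F_out = 13.1 × 37.8 = 495.18 mm·m/s
Steady-state rate R = (F_in − F_out)/L = (738.84 − 495.18) / 209000 m = 1.166e-03 mm/s.
R = 1.166e-03 × 3600 × 24 = 101 mm/day.

R ≈ 101 mm/day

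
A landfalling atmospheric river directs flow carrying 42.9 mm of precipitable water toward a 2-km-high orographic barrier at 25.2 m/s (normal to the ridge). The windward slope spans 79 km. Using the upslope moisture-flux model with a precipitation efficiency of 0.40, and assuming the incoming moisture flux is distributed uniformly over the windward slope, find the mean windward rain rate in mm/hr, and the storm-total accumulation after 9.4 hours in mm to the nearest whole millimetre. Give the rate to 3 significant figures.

Incoming column moisture flux per unit ridge length: F = V × PW = 25.2 × 42.9 = 1081.08 mm·m/s.
Spread over the 79 km slope with efficiency ε = 0.40: R = ε·F/W = 0.40 × 1081.08 / 79000 m = 5.474e-03 mm/s.
R = 5.474e-03 × 3600 = 19.7 mm/hr.
Over 9.4 h: total = 19.7 × 9.4 = 185.18 ≈ 185 mm.

R ≈ 19.7 mm/hr; total ≈ 185 mm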